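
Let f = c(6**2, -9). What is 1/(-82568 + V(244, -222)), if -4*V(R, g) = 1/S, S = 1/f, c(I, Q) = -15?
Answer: -4/330257 ≈ -1.2112e-5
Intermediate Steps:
f = -15
S = -1/15 (S = 1/(-15) = -1/15 ≈ -0.066667)
V(R, g) = 15/4 (V(R, g) = -1/(4*(-1/15)) = -1/4*(-15) = 15/4)
1/(-82568 + V(244, -222)) = 1/(-82568 + 15/4) = 1/(-330257/4) = -4/330257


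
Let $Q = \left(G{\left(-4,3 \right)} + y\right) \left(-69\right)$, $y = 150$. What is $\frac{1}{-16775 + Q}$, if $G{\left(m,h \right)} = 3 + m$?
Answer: $- \frac{1}{27056} \approx -3.696 \cdot 10^{-5}$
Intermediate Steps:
$Q = -10281$ ($Q = \left(\left(3 - 4\right) + 150\right) \left(-69\right) = \left(-1 + 150\right) \left(-69\right) = 149 \left(-69\right) = -10281$)
$\frac{1}{-16775 + Q} = \frac{1}{-16775 - 10281} = \frac{1}{-27056} = - \frac{1}{27056}$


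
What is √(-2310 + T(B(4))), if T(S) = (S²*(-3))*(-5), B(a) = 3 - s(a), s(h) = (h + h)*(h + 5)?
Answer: √69105 ≈ 262.88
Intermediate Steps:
s(h) = 2*h*(5 + h) (s(h) = (2*h)*(5 + h) = 2*h*(5 + h))
B(a) = 3 - 2*a*(5 + a)
T(S) = 15*S² (T(S) = -3*S²*(-5) = 15*S²)
√(-2310 + T(B(4))) = √(-2310 + 15*(3 - 2*4*(5 + 4))²) = √(-2310 + 15*(3 - 2*4*9)²) = √(-2310 + 15*(3 - 72)²) = √(-2310 + 15*(-69)²) = √(-2310 + 15*4761) = √(-2310 + 71415) = √69105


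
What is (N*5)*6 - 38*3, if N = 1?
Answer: -84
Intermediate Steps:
(N*5)*6 - 38*3 = (1*5)*6 - 38*3 = 5*6 - 114 = 30 - 114 = -84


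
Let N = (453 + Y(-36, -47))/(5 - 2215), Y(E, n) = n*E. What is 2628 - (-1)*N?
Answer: 89319/34 ≈ 2627.0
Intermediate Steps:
Y(E, n) = E*n
N = -33/34 (N = (453 - 36*(-47))/(5 - 2215) = (453 + 1692)/(-2210) = 2145*(-1/2210) = -33/34 ≈ -0.97059)
2628 - (-1)*N = 2628 - (-1)*(-33)/34 = 2628 - 1*33/34 = 2628 - 33/34 = 89319/34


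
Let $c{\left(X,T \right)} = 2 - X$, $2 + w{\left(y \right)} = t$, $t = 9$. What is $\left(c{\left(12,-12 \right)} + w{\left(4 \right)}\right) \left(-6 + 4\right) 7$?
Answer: $42$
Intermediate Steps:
$w{\left(y \right)} = 7$ ($w{\left(y \right)} = -2 + 9 = 7$)
$\left(c{\left(12,-12 \right)} + w{\left(4 \right)}\right) \left(-6 + 4\right) 7 = \left(\left(2 - 12\right) + 7\right) \left(-6 + 4\right) 7 = \left(\left(2 - 12\right) + 7\right) \left(\left(-2\right) 7\right) = \left(-10 + 7\right) \left(-14\right) = \left(-3\right) \left(-14\right) = 42$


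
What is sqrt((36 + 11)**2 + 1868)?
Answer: 3*sqrt(453) ≈ 63.851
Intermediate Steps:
sqrt((36 + 11)**2 + 1868) = sqrt(47**2 + 1868) = sqrt(2209 + 1868) = sqrt(4077) = 3*sqrt(453)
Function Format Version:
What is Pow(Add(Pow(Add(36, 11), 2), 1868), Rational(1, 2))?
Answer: Mul(3, Pow(453, Rational(1, 2))) ≈ 63.851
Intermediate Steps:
Pow(Add(Pow(Add(36, 11), 2), 1868), Rational(1, 2)) = Pow(Add(Pow(47, 2), 1868), Rational(1, 2)) = Pow(Add(2209, 1868), Rational(1, 2)) = Pow(4077, Rational(1, 2)) = Mul(3, Pow(453, Rational(1, 2)))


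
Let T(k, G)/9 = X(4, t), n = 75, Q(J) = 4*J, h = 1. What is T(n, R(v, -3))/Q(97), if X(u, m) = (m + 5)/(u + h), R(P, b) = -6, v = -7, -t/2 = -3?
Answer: 99/1940 ≈ 0.051031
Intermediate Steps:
t = 6 (t = -2*(-3) = 6)
X(u, m) = (5 + m)/(1 + u) (X(u, m) = (m + 5)/(u + 1) = (5 + m)/(1 + u))
T(k, G) = 99/5 (T(k, G) = 9*((5 + 6)/(1 + 4)) = 9*(11/5) = 99/5)
T(n, R(v, -3))/Q(97) = 99/(5*((4*97))) = (99/5)/388 = (99/5)*(1/388) = 99/1940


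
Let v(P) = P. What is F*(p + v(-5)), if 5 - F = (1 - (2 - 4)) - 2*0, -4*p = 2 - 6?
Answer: -8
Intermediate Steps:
p = 1 (p = -(2 - 6)/4 = -¼*(-4) = 1)
F = 2 (F = 5 - ((1 - (2 - 4)) - 2*0) = 5 - ((1 - 1*(-2)) + 0) = 5 - ((1 + 2) + 0) = 5 - (3 + 0) = 5 - 1*3 = 5 - 3 = 2)
F*(p + v(-5)) = 2*(1 - 5) = 2*(-4) = -8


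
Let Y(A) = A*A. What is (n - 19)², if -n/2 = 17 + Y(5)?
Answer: 10609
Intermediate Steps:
Y(A) = A²
n = -84 (n = -2*(17 + 5²) = -2*(17 + 25) = -2*42 = -84)
(n - 19)² = (-84 - 19)² = (-103)² = 10609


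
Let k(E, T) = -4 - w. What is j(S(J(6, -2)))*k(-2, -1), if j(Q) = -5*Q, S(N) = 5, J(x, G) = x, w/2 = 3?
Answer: 250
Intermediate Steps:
w = 6 (w = 2*3 = 6)
k(E, T) = -10 (k(E, T) = -4 - 1*6 = -4 - 6 = -10)
j(S(J(6, -2)))*k(-2, -1) = -5*5*(-10) = -25*(-10) = 250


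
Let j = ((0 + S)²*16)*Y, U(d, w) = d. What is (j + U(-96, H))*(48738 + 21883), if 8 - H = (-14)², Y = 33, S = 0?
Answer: -6779616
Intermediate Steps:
H = -188 (H = 8 - 1*(-14)² = 8 - 1*196 = 8 - 196 = -188)
j = 0 (j = ((0 + 0)²*16)*33 = (0²*16)*33 = (0*16)*33 = 0*33 = 0)
(j + U(-96, H))*(48738 + 21883) = (0 - 96)*(48738 + 21883) = -96*70621 = -6779616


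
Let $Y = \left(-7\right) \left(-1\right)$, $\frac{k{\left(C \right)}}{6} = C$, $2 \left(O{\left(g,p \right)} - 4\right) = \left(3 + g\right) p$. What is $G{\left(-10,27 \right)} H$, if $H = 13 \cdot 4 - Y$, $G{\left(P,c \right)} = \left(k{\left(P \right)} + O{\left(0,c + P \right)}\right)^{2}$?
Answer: $\frac{167445}{4} \approx 41861.0$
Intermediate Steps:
$O{\left(g,p \right)} = 4 + \frac{p \left(3 + g\right)}{2}$ ($O{\left(g,p \right)} = 4 + \frac{\left(3 + g\right) p}{2} = 4 + \frac{p \left(3 + g\right)}{2}$)
$k{\left(C \right)} = 6 C$
$Y = 7$
$G{\left(P,c \right)} = \left(4 + \frac{3 c}{2} + \frac{15 P}{2}\right)^{2}$ ($G{\left(P,c \right)} = \left(6 P + \left(4 + \frac{3 \left(c + P\right)}{2} + \frac{1}{2} \cdot 0 \left(c + P\right)\right)\right)^{2} = \left(6 P + \left(4 + \frac{3 \left(P + c\right)}{2} + \frac{1}{2} \cdot 0 \left(P + c\right)\right)\right)^{2} = \left(6 P + \left(4 + \left(\frac{3 P}{2} + \frac{3 c}{2}\right) + 0\right)\right)^{2} = \left(6 P + \left(4 + \frac{3 P}{2} + \frac{3 c}{2}\right)\right)^{2} = \left(4 + \frac{3 c}{2} + \frac{15 P}{2}\right)^{2}$)
$H = 45$ ($H = 13 \cdot 4 - 7 = 52 - 7 = 45$)
$G{\left(-10,27 \right)} H = \frac{\left(8 + 3 \cdot 27 + 15 \left(-10\right)\right)^{2}}{4} \cdot 45 = \frac{\left(8 + 81 - 150\right)^{2}}{4} \cdot 45 = \frac{\left(-61\right)^{2}}{4} \cdot 45 = \frac{1}{4} \cdot 3721 \cdot 45 = \frac{3721}{4} \cdot 45 = \frac{167445}{4}$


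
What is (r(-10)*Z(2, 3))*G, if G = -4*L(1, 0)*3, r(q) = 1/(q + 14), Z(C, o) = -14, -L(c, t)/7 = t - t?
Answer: 0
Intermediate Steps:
L(c, t) = 0 (L(c, t) = -7*(t - t) = -7*0 = 0)
r(q) = 1/(14 + q)
G = 0 (G = -4*0*3 = 0*3 = 0)
(r(-10)*Z(2, 3))*G = (-14/(14 - 10))*0 = (-14/4)*0 = ((¼)*(-14))*0 = -7/2*0 = 0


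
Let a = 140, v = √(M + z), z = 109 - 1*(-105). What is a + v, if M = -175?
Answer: 140 + √39 ≈ 146.25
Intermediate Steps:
z = 214 (z = 109 + 105 = 214)
v = √39 (v = √(-175 + 214) = √39 ≈ 6.2450)
a + v = 140 + √39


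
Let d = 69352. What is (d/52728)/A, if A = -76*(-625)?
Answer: 8669/313072500 ≈ 2.7690e-5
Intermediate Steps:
A = 47500
(d/52728)/A = (69352/52728)/47500 = (69352*(1/52728))*(1/47500) = (8669/6591)*(1/47500) = 8669/313072500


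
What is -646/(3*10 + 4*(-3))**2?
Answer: -323/162 ≈ -1.9938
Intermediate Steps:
-646/(3*10 + 4*(-3))**2 = -646/(30 - 12)**2 = -646/(18**2) = -646/324 = -646*1/324 = -323/162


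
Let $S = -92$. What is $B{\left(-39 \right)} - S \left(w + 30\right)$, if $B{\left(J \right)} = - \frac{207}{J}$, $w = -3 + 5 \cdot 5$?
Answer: $\frac{62261}{13} \approx 4789.3$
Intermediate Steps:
$w = 22$ ($w = -3 + 25 = 22$)
$B{\left(-39 \right)} - S \left(w + 30\right) = - \frac{207}{-39} - - 92 \left(22 + 30\right) = \left(-207\right) \left(- \frac{1}{39}\right) - \left(-92\right) 52 = \frac{69}{13} - -4784 = \frac{69}{13} + 4784 = \frac{62261}{13}$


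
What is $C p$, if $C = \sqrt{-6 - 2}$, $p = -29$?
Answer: $- 58 i \sqrt{2} \approx - 82.024 i$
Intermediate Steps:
$C = 2 i \sqrt{2}$ ($C = \sqrt{-8} = 2 i \sqrt{2} \approx 2.8284 i$)
$C p = 2 i \sqrt{2} \left(-29\right) = - 58 i \sqrt{2}$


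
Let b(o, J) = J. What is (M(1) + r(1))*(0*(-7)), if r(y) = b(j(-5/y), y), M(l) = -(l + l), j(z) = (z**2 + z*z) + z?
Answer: 0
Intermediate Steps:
j(z) = z + 2*z**2 (j(z) = (z**2 + z**2) + z = 2*z**2 + z = z + 2*z**2)
M(l) = -2*l
r(y) = y
(M(1) + r(1))*(0*(-7)) = (-2*1 + 1)*(0*(-7)) = (-2 + 1)*0 = -1*0 = 0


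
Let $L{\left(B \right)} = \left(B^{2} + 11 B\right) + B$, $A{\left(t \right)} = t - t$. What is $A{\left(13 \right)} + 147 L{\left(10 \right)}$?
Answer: $32340$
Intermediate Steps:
$A{\left(t \right)} = 0$
$L{\left(B \right)} = B^{2} + 12 B$
$A{\left(13 \right)} + 147 L{\left(10 \right)} = 0 + 147 \cdot 10 \left(12 + 10\right) = 0 + 147 \cdot 10 \cdot 22 = 0 + 147 \cdot 220 = 0 + 32340 = 32340$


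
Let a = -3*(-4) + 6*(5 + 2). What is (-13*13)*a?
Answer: -9126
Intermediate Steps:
a = 54 (a = 12 + 6*7 = 12 + 42 = 54)
(-13*13)*a = -13*13*54 = -169*54 = -9126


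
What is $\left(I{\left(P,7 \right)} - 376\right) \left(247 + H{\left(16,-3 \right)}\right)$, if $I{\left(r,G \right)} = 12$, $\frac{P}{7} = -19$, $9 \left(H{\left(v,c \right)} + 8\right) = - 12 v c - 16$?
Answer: $- \frac{986804}{9} \approx -1.0964 \cdot 10^{5}$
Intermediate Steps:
$H{\left(v,c \right)} = - \frac{88}{9} - \frac{4 c v}{3}$ ($H{\left(v,c \right)} = -8 + \frac{- 12 v c - 16}{9} = -8 + \frac{- 12 c v - 16}{9} = -8 + \frac{-16 - 12 c v}{9} = -8 - \left(\frac{16}{9} + \frac{4 c v}{3}\right) = - \frac{88}{9} - \frac{4 c v}{3}$)
$P = -133$ ($P = 7 \left(-19\right) = -133$)
$\left(I{\left(P,7 \right)} - 376\right) \left(247 + H{\left(16,-3 \right)}\right) = \left(12 - 376\right) \left(247 - \left(\frac{88}{9} - 64\right)\right) = - 364 \left(247 + \left(- \frac{88}{9} + 64\right)\right) = - 364 \left(247 + \frac{488}{9}\right) = \left(-364\right) \frac{2711}{9} = - \frac{986804}{9}$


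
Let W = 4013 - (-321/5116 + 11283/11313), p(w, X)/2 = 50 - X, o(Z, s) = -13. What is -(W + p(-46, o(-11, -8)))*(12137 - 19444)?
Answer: 583342374811433/19292436 ≈ 3.0237e+7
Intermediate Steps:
p(w, X) = 100 - 2*X (p(w, X) = 2*(50 - X) = 100 - 2*X)
W = 77402514883/19292436 (W = 4013 - (-321*1/5116 + 11283*(1/11313)) = 4013 - (-321/5116 + 3761/3771) = 4013 - 1*18030785/19292436 = 4013 - 18030785/19292436 = 77402514883/19292436 ≈ 4012.1)
-(W + p(-46, o(-11, -8)))*(12137 - 19444) = -(77402514883/19292436 + (100 - 2*(-13)))*(12137 - 19444) = -(77402514883/19292436 + (100 + 26))*(-7307) = -(77402514883/19292436 + 126)*(-7307) = -79833361819*(-7307)/19292436 = -1*(-583342374811433/19292436) = 583342374811433/19292436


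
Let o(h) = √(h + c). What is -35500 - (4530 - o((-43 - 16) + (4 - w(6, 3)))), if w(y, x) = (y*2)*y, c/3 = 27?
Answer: -40030 + I*√46 ≈ -40030.0 + 6.7823*I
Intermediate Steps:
c = 81 (c = 3*27 = 81)
w(y, x) = 2*y² (w(y, x) = (2*y)*y = 2*y²)
o(h) = √(81 + h) (o(h) = √(h + 81) = √(81 + h))
-35500 - (4530 - o((-43 - 16) + (4 - w(6, 3)))) = -35500 - (4530 - √(81 + ((-43 - 16) + (4 - 2*6²)))) = -35500 - (4530 - √(81 + (-59 + (4 - 2*36)))) = -35500 - (4530 - √(81 + (-59 + (4 - 1*72)))) = -35500 - (4530 - √(81 + (-59 + (4 - 72)))) = -35500 - (4530 - √(81 + (-59 - 68))) = -35500 - (4530 - √(81 - 127)) = -35500 - (4530 - √(-46)) = -35500 - (4530 - I*√46) = -35500 + (-4530 + I*√46) = -40030 + I*√46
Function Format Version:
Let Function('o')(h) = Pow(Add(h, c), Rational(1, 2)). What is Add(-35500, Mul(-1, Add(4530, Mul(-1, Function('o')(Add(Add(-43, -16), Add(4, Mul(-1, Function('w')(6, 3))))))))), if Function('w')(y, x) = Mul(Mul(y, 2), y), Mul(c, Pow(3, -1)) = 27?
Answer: Add(-40030, Mul(I, Pow(46, Rational(1, 2)))) ≈ Add(-40030., Mul(6.7823, I))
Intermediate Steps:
c = 81 (c = Mul(3, 27) = 81)
Function('w')(y, x) = Mul(2, Pow(y, 2)) (Function('w')(y, x) = Mul(Mul(2, y), y) = Mul(2, Pow(y, 2)))
Function('o')(h) = Pow(Add(81, h), Rational(1, 2)) (Function('o')(h) = Pow(Add(h, 81), Rational(1, 2)) = Pow(Add(81, h), Rational(1, 2)))
Add(-35500, Mul(-1, Add(4530, Mul(-1, Function('o')(Add(Add(-43, -16), Add(4, Mul(-1, Function('w')(6, 3))))))))) = Add(-35500, Mul(-1, Add(4530, Mul(-1, Pow(Add(81, Add(Add(-43, -16), Add(4, Mul(-1, Mul(2, Pow(6, 2)))))), Rational(1, 2)))))) = Add(-35500, Mul(-1, Add(4530, Mul(-1, Pow(Add(81, Add(-59, Add(4, Mul(-1, Mul(2, 36))))), Rational(1, 2)))))) = Add(-35500, Mul(-1, Add(4530, Mul(-1, Pow(Add(81, Add(-59, Add(4, Mul(-1, 72)))), Rational(1, 2)))))) = Add(-35500, Mul(-1, Add(4530, Mul(-1, Pow(Add(81, Add(-59, Add(4, -72))), Rational(1, 2)))))) = Add(-35500, Mul(-1, Add(4530, Mul(-1, Pow(Add(81, Add(-59, -68)), Rational(1, 2)))))) = Add(-35500, Mul(-1, Add(4530, Mul(-1, Pow(Add(81, -127), Rational(1, 2)))))) = Add(-35500, Mul(-1, Add(4530, Mul(-1, Pow(-46, Rational(1, 2)))))) = Add(-35500, Mul(-1, Add(4530, Mul(-1, Mul(I, Pow(46, Rational(1, 2))))))) = Add(-35500, Mul(-1, Add(4530, Mul(-1, I, Pow(46, Rational(1, 2)))))) = Add(-35500, Add(-4530, Mul(I, Pow(46, Rational(1, 2))))) = Add(-40030, Mul(I, Pow(46, Rational(1, 2))))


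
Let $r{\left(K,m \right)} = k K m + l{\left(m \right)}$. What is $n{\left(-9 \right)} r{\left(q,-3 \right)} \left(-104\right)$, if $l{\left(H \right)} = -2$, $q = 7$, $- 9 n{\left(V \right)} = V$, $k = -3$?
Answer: $-6344$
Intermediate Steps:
$n{\left(V \right)} = - \frac{V}{9}$
$r{\left(K,m \right)} = -2 - 3 K m$ ($r{\left(K,m \right)} = - 3 K m - 2 = -2 - 3 K m$)
$n{\left(-9 \right)} r{\left(q,-3 \right)} \left(-104\right) = \left(- \frac{1}{9}\right) \left(-9\right) \left(-2 - 21 \left(-3\right)\right) \left(-104\right) = 1 \left(-2 + 63\right) \left(-104\right) = 1 \cdot 61 \left(-104\right) = 61 \left(-104\right) = -6344$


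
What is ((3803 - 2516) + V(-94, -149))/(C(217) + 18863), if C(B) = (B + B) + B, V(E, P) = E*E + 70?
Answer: 10193/19514 ≈ 0.52234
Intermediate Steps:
V(E, P) = 70 + E**2 (V(E, P) = E**2 + 70 = 70 + E**2)
C(B) = 3*B (C(B) = 2*B + B = 3*B)
((3803 - 2516) + V(-94, -149))/(C(217) + 18863) = ((3803 - 2516) + (70 + (-94)**2))/(3*217 + 18863) = (1287 + (70 + 8836))/(651 + 18863) = (1287 + 8906)/19514 = 10193*(1/19514) = 10193/19514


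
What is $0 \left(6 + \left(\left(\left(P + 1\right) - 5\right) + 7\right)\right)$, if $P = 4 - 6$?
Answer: $0$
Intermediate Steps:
$P = -2$ ($P = 4 - 6 = -2$)
$0 \left(6 + \left(\left(\left(P + 1\right) - 5\right) + 7\right)\right) = 0 \left(6 + \left(\left(\left(-2 + 1\right) - 5\right) + 7\right)\right) = 0 \left(6 + \left(\left(-1 - 5\right) + 7\right)\right) = 0 \left(6 + \left(-6 + 7\right)\right) = 0 \left(6 + 1\right) = 0 \cdot 7 = 0$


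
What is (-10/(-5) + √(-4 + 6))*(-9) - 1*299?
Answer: -317 - 9*√2 ≈ -329.73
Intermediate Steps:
(-10/(-5) + √(-4 + 6))*(-9) - 1*299 = (-10*(-⅕) + √2)*(-9) - 299 = (2 + √2)*(-9) - 299 = (-18 - 9*√2) - 299 = -317 - 9*√2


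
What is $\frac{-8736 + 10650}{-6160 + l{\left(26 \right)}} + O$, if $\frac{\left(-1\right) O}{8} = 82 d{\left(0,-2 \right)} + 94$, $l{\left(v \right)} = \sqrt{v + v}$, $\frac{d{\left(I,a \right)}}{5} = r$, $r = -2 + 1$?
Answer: $\frac{7992879592}{3162129} - \frac{319 \sqrt{13}}{3162129} \approx 2527.7$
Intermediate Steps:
$r = -1$
$d{\left(I,a \right)} = -5$ ($d{\left(I,a \right)} = 5 \left(-1\right) = -5$)
$l{\left(v \right)} = \sqrt{2} \sqrt{v}$ ($l{\left(v \right)} = \sqrt{2 v} = \sqrt{2} \sqrt{v}$)
$O = 2528$ ($O = - 8 \left(82 \left(-5\right) + 94\right) = - 8 \left(-410 + 94\right) = \left(-8\right) \left(-316\right) = 2528$)
$\frac{-8736 + 10650}{-6160 + l{\left(26 \right)}} + O = \frac{-8736 + 10650}{-6160 + \sqrt{2} \sqrt{26}} + 2528 = \frac{1914}{-6160 + 2 \sqrt{13}} + 2528 = 2528 + \frac{1914}{-6160 + 2 \sqrt{13}}$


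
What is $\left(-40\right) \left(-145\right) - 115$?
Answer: $5685$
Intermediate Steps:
$\left(-40\right) \left(-145\right) - 115 = 5800 - 115 = 5685$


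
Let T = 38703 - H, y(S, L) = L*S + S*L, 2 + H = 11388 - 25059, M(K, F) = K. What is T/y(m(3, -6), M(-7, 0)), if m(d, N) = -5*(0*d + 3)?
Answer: 26188/105 ≈ 249.41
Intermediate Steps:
H = -13673 (H = -2 + (11388 - 25059) = -2 - 13671 = -13673)
m(d, N) = -15 (m(d, N) = -5*(0 + 3) = -5*3 = -15)
y(S, L) = 2*L*S (y(S, L) = L*S + L*S = 2*L*S)
T = 52376 (T = 38703 - 1*(-13673) = 38703 + 13673 = 52376)
T/y(m(3, -6), M(-7, 0)) = 52376/((2*(-7)*(-15))) = 52376/210 = 52376*(1/210) = 26188/105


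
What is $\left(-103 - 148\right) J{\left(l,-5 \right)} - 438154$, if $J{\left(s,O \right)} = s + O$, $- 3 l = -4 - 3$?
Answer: $- \frac{1312454}{3} \approx -4.3748 \cdot 10^{5}$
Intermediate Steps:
$l = \frac{7}{3}$ ($l = - \frac{-4 - 3}{3} = \left(- \frac{1}{3}\right) \left(-7\right) = \frac{7}{3} \approx 2.3333$)
$J{\left(s,O \right)} = O + s$
$\left(-103 - 148\right) J{\left(l,-5 \right)} - 438154 = \left(-103 - 148\right) \left(-5 + \frac{7}{3}\right) - 438154 = \left(-251\right) \left(- \frac{8}{3}\right) - 438154 = \frac{2008}{3} - 438154 = - \frac{1312454}{3}$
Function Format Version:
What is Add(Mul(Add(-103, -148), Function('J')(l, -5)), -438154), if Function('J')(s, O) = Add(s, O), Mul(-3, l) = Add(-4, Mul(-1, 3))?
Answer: Rational(-1312454, 3) ≈ -4.3748e+5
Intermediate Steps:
l = Rational(7, 3) (l = Mul(Rational(-1, 3), Add(-4, Mul(-1, 3))) = Mul(Rational(-1, 3), Add(-4, -3)) = Mul(Rational(-1, 3), -7) = Rational(7, 3) ≈ 2.3333)
Function('J')(s, O) = Add(O, s)
Add(Mul(Add(-103, -148), Function('J')(l, -5)), -438154) = Add(Mul(Add(-103, -148), Add(-5, Rational(7, 3))), -438154) = Add(Mul(-251, Rational(-8, 3)), -438154) = Add(Rational(2008, 3), -438154) = Rational(-1312454, 3)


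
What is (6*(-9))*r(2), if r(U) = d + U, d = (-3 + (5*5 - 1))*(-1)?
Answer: 1026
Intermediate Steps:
d = -21 (d = (-3 + (25 - 1))*(-1) = (-3 + 24)*(-1) = 21*(-1) = -21)
r(U) = -21 + U
(6*(-9))*r(2) = (6*(-9))*(-21 + 2) = -54*(-19) = 1026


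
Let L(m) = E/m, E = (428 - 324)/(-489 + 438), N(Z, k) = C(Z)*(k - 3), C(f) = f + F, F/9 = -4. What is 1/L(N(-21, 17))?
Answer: 20349/52 ≈ 391.33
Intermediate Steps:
F = -36 (F = 9*(-4) = -36)
C(f) = -36 + f (C(f) = f - 36 = -36 + f)
N(Z, k) = (-36 + Z)*(-3 + k) (N(Z, k) = (-36 + Z)*(k - 3) = (-36 + Z)*(-3 + k))
E = -104/51 (E = 104/(-51) = 104*(-1/51) = -104/51 ≈ -2.0392)
L(m) = -104/(51*m)
1/L(N(-21, 17)) = 1/(-104*1/((-36 - 21)*(-3 + 17))/51) = 1/(-104/(51*((-57*14)))) = 1/(-104/51/(-798)) = 1/(-104/51*(-1/798)) = 1/(52/20349) = 20349/52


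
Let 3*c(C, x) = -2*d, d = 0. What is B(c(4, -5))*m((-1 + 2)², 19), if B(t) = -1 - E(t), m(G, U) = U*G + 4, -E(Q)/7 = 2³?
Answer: 1265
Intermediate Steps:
E(Q) = -56 (E(Q) = -7*2³ = -7*8 = -56)
m(G, U) = 4 + G*U (m(G, U) = G*U + 4 = 4 + G*U)
c(C, x) = 0 (c(C, x) = (-2*0)/3 = (⅓)*0 = 0)
B(t) = 55 (B(t) = -1 - 1*(-56) = -1 + 56 = 55)
B(c(4, -5))*m((-1 + 2)², 19) = 55*(4 + (-1 + 2)²*19) = 55*(4 + 1²*19) = 55*(4 + 1*19) = 55*(4 + 19) = 55*23 = 1265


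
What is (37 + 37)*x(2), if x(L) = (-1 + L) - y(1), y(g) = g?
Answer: 0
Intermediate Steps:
x(L) = -2 + L (x(L) = (-1 + L) - 1*1 = (-1 + L) - 1 = -2 + L)
(37 + 37)*x(2) = (37 + 37)*(-2 + 2) = 74*0 = 0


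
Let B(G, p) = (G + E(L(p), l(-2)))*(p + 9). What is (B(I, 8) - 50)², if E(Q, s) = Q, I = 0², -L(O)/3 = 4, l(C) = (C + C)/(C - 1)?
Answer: 64516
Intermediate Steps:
l(C) = 2*C/(-1 + C) (l(C) = (2*C)/(-1 + C) = 2*C/(-1 + C))
L(O) = -12 (L(O) = -3*4 = -12)
I = 0
B(G, p) = (-12 + G)*(9 + p) (B(G, p) = (G - 12)*(p + 9) = (-12 + G)*(9 + p))
(B(I, 8) - 50)² = ((-108 - 12*8 + 9*0 + 0*8) - 50)² = ((-108 - 96 + 0 + 0) - 50)² = (-204 - 50)² = (-254)² = 64516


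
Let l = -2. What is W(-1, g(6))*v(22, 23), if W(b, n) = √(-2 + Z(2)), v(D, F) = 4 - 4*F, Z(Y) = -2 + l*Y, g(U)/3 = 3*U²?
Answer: -176*I*√2 ≈ -248.9*I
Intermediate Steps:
g(U) = 9*U² (g(U) = 3*(3*U²) = 9*U²)
Z(Y) = -2 - 2*Y
W(b, n) = 2*I*√2 (W(b, n) = √(-2 + (-2 - 2*2)) = √(-2 + (-2 - 4)) = √(-2 - 6) = √(-8) = 2*I*√2)
W(-1, g(6))*v(22, 23) = (2*I*√2)*(4 - 4*23) = (2*I*√2)*(4 - 92) = (2*I*√2)*(-88) = -176*I*√2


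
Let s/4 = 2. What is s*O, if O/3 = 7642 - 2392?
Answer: 126000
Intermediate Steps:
s = 8 (s = 4*2 = 8)
O = 15750 (O = 3*(7642 - 2392) = 3*5250 = 15750)
s*O = 8*15750 = 126000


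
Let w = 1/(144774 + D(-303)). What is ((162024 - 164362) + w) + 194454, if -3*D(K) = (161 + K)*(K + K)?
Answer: 22302746441/116090 ≈ 1.9212e+5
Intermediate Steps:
D(K) = -2*K*(161 + K)/3 (D(K) = -(161 + K)*(K + K)/3 = -(161 + K)*2*K/3 = -2*K*(161 + K)/3)
w = 1/116090 (w = 1/(144774 - ⅔*(-303)*(161 - 303)) = 1/(144774 - ⅔*(-303)*(-142)) = 1/(144774 - 28684) = 1/116090 ≈ 8.6140e-6)
((162024 - 164362) + w) + 194454 = ((162024 - 164362) + 1/116090) + 194454 = (-2338 + 1/116090) + 194454 = -271418419/116090 + 194454 = 22302746441/116090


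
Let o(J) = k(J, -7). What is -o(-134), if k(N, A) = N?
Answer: 134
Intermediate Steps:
o(J) = J
-o(-134) = -1*(-134) = 134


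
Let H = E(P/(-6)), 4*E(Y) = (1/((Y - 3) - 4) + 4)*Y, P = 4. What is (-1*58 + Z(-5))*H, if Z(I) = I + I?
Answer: 3026/69 ≈ 43.855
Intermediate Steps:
Z(I) = 2*I
E(Y) = Y*(4 + 1/(-7 + Y))/4 (E(Y) = ((1/((Y - 3) - 4) + 4)*Y)/4 = ((1/((-3 + Y) - 4) + 4)*Y)/4 = ((1/(-7 + Y) + 4)*Y)/4 = ((4 + 1/(-7 + Y))*Y)/4 = (Y*(4 + 1/(-7 + Y)))/4 = Y*(4 + 1/(-7 + Y))/4)
H = -89/138 (H = (4/(-6))*(-27 + 4*(4/(-6)))/(4*(-7 + 4/(-6))) = (4*(-⅙))*(-27 + 4*(4*(-⅙)))/(4*(-7 + 4*(-⅙))) = (¼)*(-⅔)*(-27 + 4*(-⅔))/(-7 - ⅔) = (¼)*(-⅔)*(-27 - 8/3)/(-23/3) = (¼)*(-⅔)*(-3/23)*(-89/3) = -89/138 ≈ -0.64493)
(-1*58 + Z(-5))*H = (-1*58 + 2*(-5))*(-89/138) = (-58 - 10)*(-89/138) = -68*(-89/138) = 3026/69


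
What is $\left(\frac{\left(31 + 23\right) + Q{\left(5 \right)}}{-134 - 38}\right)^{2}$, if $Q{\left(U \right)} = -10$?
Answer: $\frac{121}{1849} \approx 0.065441$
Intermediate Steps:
$\left(\frac{\left(31 + 23\right) + Q{\left(5 \right)}}{-134 - 38}\right)^{2} = \left(\frac{\left(31 + 23\right) - 10}{-134 - 38}\right)^{2} = \left(\frac{54 - 10}{-172}\right)^{2} = \left(44 \left(- \frac{1}{172}\right)\right)^{2} = \left(- \frac{11}{43}\right)^{2} = \frac{121}{1849}$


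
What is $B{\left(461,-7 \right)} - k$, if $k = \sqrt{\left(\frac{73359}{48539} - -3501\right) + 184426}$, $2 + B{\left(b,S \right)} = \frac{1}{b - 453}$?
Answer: $- \frac{15}{8} - \frac{2 \sqrt{110691515050117}}{48539} \approx -435.38$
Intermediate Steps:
$B{\left(b,S \right)} = -2 + \frac{1}{-453 + b}$ ($B{\left(b,S \right)} = -2 + \frac{1}{b - 453} = -2 + \frac{1}{-453 + b}$)
$k = \frac{2 \sqrt{110691515050117}}{48539}$ ($k = \sqrt{\left(73359 \cdot \frac{1}{48539} + 3501\right) + 184426} = \sqrt{\left(\frac{73359}{48539} + 3501\right) + 184426} = \sqrt{\frac{170008398}{48539} + 184426} = \sqrt{\frac{9121862012}{48539}} = \frac{2 \sqrt{110691515050117}}{48539} \approx 433.51$)
$B{\left(461,-7 \right)} - k = \frac{907 - 922}{-453 + 461} - \frac{2 \sqrt{110691515050117}}{48539} = \frac{907 - 922}{8} - \frac{2 \sqrt{110691515050117}}{48539} = \frac{1}{8} \left(-15\right) - \frac{2 \sqrt{110691515050117}}{48539} = - \frac{15}{8} - \frac{2 \sqrt{110691515050117}}{48539}$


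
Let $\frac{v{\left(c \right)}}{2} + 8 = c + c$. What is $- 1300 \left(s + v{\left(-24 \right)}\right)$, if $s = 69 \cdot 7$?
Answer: $-482300$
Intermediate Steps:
$s = 483$
$v{\left(c \right)} = -16 + 4 c$ ($v{\left(c \right)} = -16 + 2 \left(c + c\right) = -16 + 2 \cdot 2 c = -16 + 4 c$)
$- 1300 \left(s + v{\left(-24 \right)}\right) = - 1300 \left(483 + \left(-16 + 4 \left(-24\right)\right)\right) = - 1300 \left(483 - 112\right) = \left(-1300\right) 371 = -482300$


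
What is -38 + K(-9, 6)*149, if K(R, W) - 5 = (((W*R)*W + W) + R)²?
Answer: 15933128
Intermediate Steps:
K(R, W) = 5 + (R + W + R*W²)² (K(R, W) = 5 + (((W*R)*W + W) + R)² = 5 + (((R*W)*W + W) + R)² = 5 + ((R*W² + W) + R)² = 5 + ((W + R*W²) + R)² = 5 + (R + W + R*W²)²)
-38 + K(-9, 6)*149 = -38 + (5 + (-9 + 6 - 9*6²)²)*149 = -38 + (5 + (-9 + 6 - 9*36)²)*149 = -38 + (5 + (-9 + 6 - 324)²)*149 = -38 + (5 + (-327)²)*149 = -38 + (5 + 106929)*149 = -38 + 106934*149 = -38 + 15933166 = 15933128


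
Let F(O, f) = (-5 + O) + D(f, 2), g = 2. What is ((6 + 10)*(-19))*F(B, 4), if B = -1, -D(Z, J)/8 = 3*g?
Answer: 16416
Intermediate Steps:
D(Z, J) = -48 (D(Z, J) = -24*2 = -8*6 = -48)
F(O, f) = -53 + O (F(O, f) = (-5 + O) - 48 = -53 + O)
((6 + 10)*(-19))*F(B, 4) = ((6 + 10)*(-19))*(-53 - 1) = (16*(-19))*(-54) = -304*(-54) = 16416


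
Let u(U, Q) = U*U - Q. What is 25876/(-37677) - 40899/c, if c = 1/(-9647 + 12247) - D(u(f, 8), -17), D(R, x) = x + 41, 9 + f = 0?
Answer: 4004859583276/2351007123 ≈ 1703.5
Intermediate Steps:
f = -9 (f = -9 + 0 = -9)
u(U, Q) = U² - Q
D(R, x) = 41 + x
c = -62399/2600 (c = 1/(-9647 + 12247) - (41 - 17) = 1/2600 - 1*24 = 1/2600 - 24 = -62399/2600 ≈ -24.000)
25876/(-37677) - 40899/c = 25876/(-37677) - 40899/(-62399/2600) = 25876*(-1/37677) - 40899*(-2600/62399) = -25876/37677 + 106337400/62399 = 4004859583276/2351007123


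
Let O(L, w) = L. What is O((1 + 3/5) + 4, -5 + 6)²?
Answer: 784/25 ≈ 31.360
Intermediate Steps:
O((1 + 3/5) + 4, -5 + 6)² = ((1 + 3/5) + 4)² = ((1 + 3*(⅕)) + 4)² = ((1 + ⅗) + 4)² = (8/5 + 4)² = (28/5)² = 784/25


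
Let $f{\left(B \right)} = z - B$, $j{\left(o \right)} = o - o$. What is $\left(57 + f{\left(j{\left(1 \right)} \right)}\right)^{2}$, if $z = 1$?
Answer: $3364$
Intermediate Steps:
$j{\left(o \right)} = 0$
$f{\left(B \right)} = 1 - B$
$\left(57 + f{\left(j{\left(1 \right)} \right)}\right)^{2} = \left(57 + \left(1 - 0\right)\right)^{2} = \left(57 + \left(1 + 0\right)\right)^{2} = \left(57 + 1\right)^{2} = 58^{2} = 3364$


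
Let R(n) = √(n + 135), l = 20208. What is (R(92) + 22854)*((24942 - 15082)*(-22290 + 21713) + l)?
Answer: -129559600248 - 5669012*√227 ≈ -1.2965e+11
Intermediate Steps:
R(n) = √(135 + n)
(R(92) + 22854)*((24942 - 15082)*(-22290 + 21713) + l) = (√(135 + 92) + 22854)*((24942 - 15082)*(-22290 + 21713) + 20208) = (√227 + 22854)*(9860*(-577) + 20208) = (22854 + √227)*(-5689220 + 20208) = (22854 + √227)*(-5669012) = -129559600248 - 5669012*√227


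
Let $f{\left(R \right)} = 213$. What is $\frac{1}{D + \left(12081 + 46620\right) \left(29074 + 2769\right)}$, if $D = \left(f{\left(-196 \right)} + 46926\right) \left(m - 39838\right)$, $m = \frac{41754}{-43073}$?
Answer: $- \frac{2267}{19843582587} \approx -1.1424 \cdot 10^{-7}$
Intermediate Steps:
$m = - \frac{41754}{43073}$ ($m = 41754 \left(- \frac{1}{43073}\right) = - \frac{41754}{43073} \approx -0.96938$)
$D = - \frac{4257356125368}{2267}$ ($D = \left(213 + 46926\right) \left(- \frac{41754}{43073} - 39838\right) = 47139 \left(- \frac{1715983928}{43073}\right) = - \frac{4257356125368}{2267} \approx -1.878 \cdot 10^{9}$)
$\frac{1}{D + \left(12081 + 46620\right) \left(29074 + 2769\right)} = \frac{1}{- \frac{4257356125368}{2267} + \left(12081 + 46620\right) \left(29074 + 2769\right)} = \frac{1}{- \frac{4257356125368}{2267} + 58701 \cdot 31843} = \frac{1}{- \frac{4257356125368}{2267} + 1869215943} = \frac{1}{- \frac{19843582587}{2267}} = - \frac{2267}{19843582587}$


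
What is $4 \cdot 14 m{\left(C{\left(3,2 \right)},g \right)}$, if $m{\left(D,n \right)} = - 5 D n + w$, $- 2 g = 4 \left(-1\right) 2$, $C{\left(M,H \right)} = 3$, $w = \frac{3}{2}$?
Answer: $-3276$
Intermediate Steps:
$w = \frac{3}{2}$ ($w = 3 \cdot \frac{1}{2} = \frac{3}{2} \approx 1.5$)
$g = 4$ ($g = - \frac{4 \left(-1\right) 2}{2} = - \frac{\left(-4\right) 2}{2} = \left(- \frac{1}{2}\right) \left(-8\right) = 4$)
$m{\left(D,n \right)} = \frac{3}{2} - 5 D n$ ($m{\left(D,n \right)} = - 5 D n + \frac{3}{2} = \frac{3}{2} - 5 D n$)
$4 \cdot 14 m{\left(C{\left(3,2 \right)},g \right)} = 4 \cdot 14 \left(\frac{3}{2} - 15 \cdot 4\right) = 56 \left(\frac{3}{2} - 60\right) = 56 \left(- \frac{117}{2}\right) = -3276$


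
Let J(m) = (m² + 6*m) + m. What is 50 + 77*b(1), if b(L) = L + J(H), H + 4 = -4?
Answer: 743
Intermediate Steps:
H = -8 (H = -4 - 4 = -8)
J(m) = m² + 7*m
b(L) = 8 + L (b(L) = L - 8*(7 - 8) = L - 8*(-1) = L + 8 = 8 + L)
50 + 77*b(1) = 50 + 77*(8 + 1) = 50 + 77*9 = 50 + 693 = 743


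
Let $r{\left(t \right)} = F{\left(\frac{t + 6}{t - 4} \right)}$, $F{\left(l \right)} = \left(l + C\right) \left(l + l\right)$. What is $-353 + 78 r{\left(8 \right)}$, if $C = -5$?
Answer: $-1172$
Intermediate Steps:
$F{\left(l \right)} = 2 l \left(-5 + l\right)$ ($F{\left(l \right)} = \left(l - 5\right) \left(l + l\right) = \left(-5 + l\right) 2 l = 2 l \left(-5 + l\right)$)
$r{\left(t \right)} = \frac{2 \left(-5 + \frac{6 + t}{-4 + t}\right) \left(6 + t\right)}{-4 + t}$ ($r{\left(t \right)} = 2 \frac{t + 6}{t - 4} \left(-5 + \frac{t + 6}{t - 4}\right) = 2 \frac{6 + t}{-4 + t} \left(-5 + \frac{6 + t}{-4 + t}\right) = \frac{2 \left(-5 + \frac{6 + t}{-4 + t}\right) \left(6 + t\right)}{-4 + t}$)
$-353 + 78 r{\left(8 \right)} = -353 + 78 \left(- \frac{4 \left(-13 + 2 \cdot 8\right) \left(6 + 8\right)}{\left(-4 + 8\right)^{2}}\right) = -353 + 78 \left(\left(-4\right) \frac{1}{16} \left(-13 + 16\right) 14\right) = -353 + 78 \left(\left(-4\right) \frac{1}{16} \cdot 3 \cdot 14\right) = -353 + 78 \left(- \frac{21}{2}\right) = -353 - 819 = -1172$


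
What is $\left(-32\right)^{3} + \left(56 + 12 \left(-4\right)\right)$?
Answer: $-32760$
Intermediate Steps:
$\left(-32\right)^{3} + \left(56 + 12 \left(-4\right)\right) = -32768 + \left(56 - 48\right) = -32768 + 8 = -32760$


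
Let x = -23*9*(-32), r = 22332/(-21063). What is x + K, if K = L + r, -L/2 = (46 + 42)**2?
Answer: -62241588/7021 ≈ -8865.1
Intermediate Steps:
r = -7444/7021 (r = 22332*(-1/21063) = -7444/7021 ≈ -1.0602)
L = -15488 (L = -2*(46 + 42)**2 = -2*88**2 = -2*7744 = -15488)
K = -108748692/7021 (K = -15488 - 7444/7021 = -108748692/7021 ≈ -15489.)
x = 6624 (x = -207*(-32) = 6624)
x + K = 6624 - 108748692/7021 = -62241588/7021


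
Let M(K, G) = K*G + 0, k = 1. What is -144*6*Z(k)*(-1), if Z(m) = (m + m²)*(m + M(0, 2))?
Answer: 1728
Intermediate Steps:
M(K, G) = G*K (M(K, G) = G*K + 0 = G*K)
Z(m) = m*(m + m²) (Z(m) = (m + m²)*(m + 2*0) = (m + m²)*(m + 0) = (m + m²)*m = m*(m + m²))
-144*6*Z(k)*(-1) = -144*6*(1²*(1 + 1))*(-1) = -144*6*(1*2)*(-1) = -144*6*2*(-1) = -1728*(-1) = -144*(-12) = 1728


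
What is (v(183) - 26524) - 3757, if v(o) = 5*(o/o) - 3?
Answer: -30279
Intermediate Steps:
v(o) = 2 (v(o) = 5*1 - 3 = 5 - 3 = 2)
(v(183) - 26524) - 3757 = (2 - 26524) - 3757 = -26522 - 3757 = -30279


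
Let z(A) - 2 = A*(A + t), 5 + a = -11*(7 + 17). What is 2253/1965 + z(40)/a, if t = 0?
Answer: -847291/176195 ≈ -4.8088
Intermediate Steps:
a = -269 (a = -5 - 11*(7 + 17) = -5 - 11*24 = -5 - 264 = -269)
z(A) = 2 + A**2 (z(A) = 2 + A*(A + 0) = 2 + A*A = 2 + A**2)
2253/1965 + z(40)/a = 2253/1965 + (2 + 40**2)/(-269) = 2253*(1/1965) + (2 + 1600)*(-1/269) = 751/655 + 1602*(-1/269) = 751/655 - 1602/269 = -847291/176195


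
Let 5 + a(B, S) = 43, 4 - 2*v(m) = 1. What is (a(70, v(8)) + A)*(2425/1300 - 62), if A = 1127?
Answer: -3642955/52 ≈ -70057.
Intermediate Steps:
v(m) = 3/2 (v(m) = 2 - 1/2*1 = 2 - 1/2 = 3/2)
a(B, S) = 38 (a(B, S) = -5 + 43 = 38)
(a(70, v(8)) + A)*(2425/1300 - 62) = (38 + 1127)*(2425/1300 - 62) = 1165*(2425*(1/1300) - 62) = 1165*(97/52 - 62) = 1165*(-3127/52) = -3642955/52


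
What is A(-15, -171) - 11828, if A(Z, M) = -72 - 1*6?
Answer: -11906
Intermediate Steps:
A(Z, M) = -78 (A(Z, M) = -72 - 6 = -78)
A(-15, -171) - 11828 = -78 - 11828 = -11906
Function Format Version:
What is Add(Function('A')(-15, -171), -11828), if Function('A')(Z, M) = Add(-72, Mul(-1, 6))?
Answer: -11906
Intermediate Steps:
Function('A')(Z, M) = -78 (Function('A')(Z, M) = Add(-72, -6) = -78)
Add(Function('A')(-15, -171), -11828) = Add(-78, -11828) = -11906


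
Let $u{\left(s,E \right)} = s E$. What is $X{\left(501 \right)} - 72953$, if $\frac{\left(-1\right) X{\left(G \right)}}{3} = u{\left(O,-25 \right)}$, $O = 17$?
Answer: $-71678$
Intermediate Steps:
$u{\left(s,E \right)} = E s$
$X{\left(G \right)} = 1275$ ($X{\left(G \right)} = - 3 \left(\left(-25\right) 17\right) = \left(-3\right) \left(-425\right) = 1275$)
$X{\left(501 \right)} - 72953 = 1275 - 72953 = -71678$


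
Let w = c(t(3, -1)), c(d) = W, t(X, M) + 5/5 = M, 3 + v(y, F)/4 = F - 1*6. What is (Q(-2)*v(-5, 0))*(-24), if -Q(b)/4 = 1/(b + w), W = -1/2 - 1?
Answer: 6912/7 ≈ 987.43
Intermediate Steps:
v(y, F) = -36 + 4*F (v(y, F) = -12 + 4*(F - 1*6) = -12 + 4*(F - 6) = -12 + 4*(-6 + F) = -12 + (-24 + 4*F) = -36 + 4*F)
t(X, M) = -1 + M
W = -3/2 (W = -1*1/2 - 1 = -1/2 - 1 = -3/2 ≈ -1.5000)
c(d) = -3/2
w = -3/2 ≈ -1.5000
Q(b) = -4/(-3/2 + b) (Q(b) = -4/(b - 3/2) = -4/(-3/2 + b))
(Q(-2)*v(-5, 0))*(-24) = ((-8/(-3 + 2*(-2)))*(-36 + 4*0))*(-24) = ((-8/(-3 - 4))*(-36 + 0))*(-24) = (-8/(-7)*(-36))*(-24) = (-8*(-1/7)*(-36))*(-24) = ((8/7)*(-36))*(-24) = -288/7*(-24) = 6912/7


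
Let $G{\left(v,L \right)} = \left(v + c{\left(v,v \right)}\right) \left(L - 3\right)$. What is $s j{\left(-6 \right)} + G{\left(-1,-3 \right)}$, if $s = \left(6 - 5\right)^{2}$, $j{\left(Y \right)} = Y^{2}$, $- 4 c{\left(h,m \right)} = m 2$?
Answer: $39$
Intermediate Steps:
$c{\left(h,m \right)} = - \frac{m}{2}$ ($c{\left(h,m \right)} = - \frac{m 2}{4} = - \frac{2 m}{4} = - \frac{m}{2}$)
$G{\left(v,L \right)} = \frac{v \left(-3 + L\right)}{2}$ ($G{\left(v,L \right)} = \left(v - \frac{v}{2}\right) \left(L - 3\right) = \frac{v}{2} \left(-3 + L\right) = \frac{v \left(-3 + L\right)}{2}$)
$s = 1$ ($s = 1^{2} = 1$)
$s j{\left(-6 \right)} + G{\left(-1,-3 \right)} = 1 \left(-6\right)^{2} + \frac{1}{2} \left(-1\right) \left(-3 - 3\right) = 1 \cdot 36 + \frac{1}{2} \left(-1\right) \left(-6\right) = 36 + 3 = 39$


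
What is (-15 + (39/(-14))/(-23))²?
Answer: 22953681/103684 ≈ 221.38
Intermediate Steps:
(-15 + (39/(-14))/(-23))² = (-15 + (39*(-1/14))*(-1/23))² = (-15 - 39/14*(-1/23))² = (-15 + 39/322)² = (-4791/322)² = 22953681/103684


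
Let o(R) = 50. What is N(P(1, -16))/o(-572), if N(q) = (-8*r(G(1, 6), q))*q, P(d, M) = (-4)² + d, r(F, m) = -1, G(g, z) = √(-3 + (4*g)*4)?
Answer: 68/25 ≈ 2.7200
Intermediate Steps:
G(g, z) = √(-3 + 16*g)
P(d, M) = 16 + d
N(q) = 8*q (N(q) = (-8*(-1))*q = 8*q)
N(P(1, -16))/o(-572) = (8*(16 + 1))/50 = (8*17)*(1/50) = 136*(1/50) = 68/25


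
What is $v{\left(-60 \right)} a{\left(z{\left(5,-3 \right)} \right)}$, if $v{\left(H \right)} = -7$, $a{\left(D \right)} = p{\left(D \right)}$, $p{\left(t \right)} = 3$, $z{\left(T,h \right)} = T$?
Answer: $-21$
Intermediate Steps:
$a{\left(D \right)} = 3$
$v{\left(-60 \right)} a{\left(z{\left(5,-3 \right)} \right)} = \left(-7\right) 3 = -21$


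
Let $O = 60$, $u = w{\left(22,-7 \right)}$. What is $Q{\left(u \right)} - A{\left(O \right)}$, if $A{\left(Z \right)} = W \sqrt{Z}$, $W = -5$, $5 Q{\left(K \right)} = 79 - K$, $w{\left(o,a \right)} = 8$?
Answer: $\frac{71}{5} + 10 \sqrt{15} \approx 52.93$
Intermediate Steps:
$u = 8$
$Q{\left(K \right)} = \frac{79}{5} - \frac{K}{5}$ ($Q{\left(K \right)} = \frac{79 - K}{5} = \frac{79}{5} - \frac{K}{5}$)
$A{\left(Z \right)} = - 5 \sqrt{Z}$
$Q{\left(u \right)} - A{\left(O \right)} = \left(\frac{79}{5} - \frac{8}{5}\right) - - 5 \sqrt{60} = \left(\frac{79}{5} - \frac{8}{5}\right) - - 5 \cdot 2 \sqrt{15} = \frac{71}{5} - - 10 \sqrt{15} = \frac{71}{5} + 10 \sqrt{15}$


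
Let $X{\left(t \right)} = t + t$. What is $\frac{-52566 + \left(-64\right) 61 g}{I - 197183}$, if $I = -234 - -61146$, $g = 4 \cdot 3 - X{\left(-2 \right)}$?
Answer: $\frac{115030}{136271} \approx 0.84413$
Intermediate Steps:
$X{\left(t \right)} = 2 t$
$g = 16$ ($g = 4 \cdot 3 - 2 \left(-2\right) = 12 - -4 = 12 + 4 = 16$)
$I = 60912$ ($I = -234 + 61146 = 60912$)
$\frac{-52566 + \left(-64\right) 61 g}{I - 197183} = \frac{-52566 + \left(-64\right) 61 \cdot 16}{60912 - 197183} = \frac{-52566 - 62464}{-136271} = \left(-52566 - 62464\right) \left(- \frac{1}{136271}\right) = \left(-115030\right) \left(- \frac{1}{136271}\right) = \frac{115030}{136271}$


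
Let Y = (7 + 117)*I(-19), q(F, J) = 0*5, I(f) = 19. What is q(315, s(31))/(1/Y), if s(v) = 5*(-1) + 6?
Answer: 0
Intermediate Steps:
s(v) = 1 (s(v) = -5 + 6 = 1)
q(F, J) = 0
Y = 2356 (Y = (7 + 117)*19 = 124*19 = 2356)
q(315, s(31))/(1/Y) = 0/(1/2356) = 0*2356 = 0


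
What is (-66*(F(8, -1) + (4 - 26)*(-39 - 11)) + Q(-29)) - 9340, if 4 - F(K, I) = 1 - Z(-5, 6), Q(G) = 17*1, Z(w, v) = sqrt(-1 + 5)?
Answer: -82253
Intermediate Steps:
Z(w, v) = 2 (Z(w, v) = sqrt(4) = 2)
Q(G) = 17
F(K, I) = 5 (F(K, I) = 4 - (1 - 1*2) = 4 - (1 - 2) = 4 - 1*(-1) = 4 + 1 = 5)
(-66*(F(8, -1) + (4 - 26)*(-39 - 11)) + Q(-29)) - 9340 = (-66*(5 + (4 - 26)*(-39 - 11)) + 17) - 9340 = (-66*(5 - 22*(-50)) + 17) - 9340 = (-66*(5 + 1100) + 17) - 9340 = (-66*1105 + 17) - 9340 = (-72930 + 17) - 9340 = -72913 - 9340 = -82253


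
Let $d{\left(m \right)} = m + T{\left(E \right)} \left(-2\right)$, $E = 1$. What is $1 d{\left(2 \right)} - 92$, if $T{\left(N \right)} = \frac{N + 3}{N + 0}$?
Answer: $-98$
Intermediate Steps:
$T{\left(N \right)} = \frac{3 + N}{N}$
$d{\left(m \right)} = -8 + m$ ($d{\left(m \right)} = m + \frac{3 + 1}{1} \left(-2\right) = m + 1 \cdot 4 \left(-2\right) = m + 4 \left(-2\right) = m - 8 = -8 + m$)
$1 d{\left(2 \right)} - 92 = 1 \left(-8 + 2\right) - 92 = 1 \left(-6\right) - 92 = -6 - 92 = -98$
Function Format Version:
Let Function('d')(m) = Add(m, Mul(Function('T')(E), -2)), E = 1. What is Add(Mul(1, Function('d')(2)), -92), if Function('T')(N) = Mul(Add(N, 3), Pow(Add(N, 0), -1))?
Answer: -98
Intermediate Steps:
Function('T')(N) = Mul(Pow(N, -1), Add(3, N)) (Function('T')(N) = Mul(Add(3, N), Pow(N, -1)) = Mul(Pow(N, -1), Add(3, N)))
Function('d')(m) = Add(-8, m) (Function('d')(m) = Add(m, Mul(Mul(Pow(1, -1), Add(3, 1)), -2)) = Add(m, Mul(Mul(1, 4), -2)) = Add(m, Mul(4, -2)) = Add(m, -8) = Add(-8, m))
Add(Mul(1, Function('d')(2)), -92) = Add(Mul(1, Add(-8, 2)), -92) = Add(Mul(1, -6), -92) = Add(-6, -92) = -98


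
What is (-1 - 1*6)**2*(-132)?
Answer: -6468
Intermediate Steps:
(-1 - 1*6)**2*(-132) = (-1 - 6)**2*(-132) = (-7)**2*(-132) = 49*(-132) = -6468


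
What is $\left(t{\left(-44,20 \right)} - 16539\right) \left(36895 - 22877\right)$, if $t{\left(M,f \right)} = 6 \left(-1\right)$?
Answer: $-231927810$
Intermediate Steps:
$t{\left(M,f \right)} = -6$
$\left(t{\left(-44,20 \right)} - 16539\right) \left(36895 - 22877\right) = \left(-6 - 16539\right) \left(36895 - 22877\right) = \left(-16545\right) 14018 = -231927810$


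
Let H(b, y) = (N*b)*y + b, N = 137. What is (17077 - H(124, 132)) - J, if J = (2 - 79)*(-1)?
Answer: -2225540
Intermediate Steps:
H(b, y) = b + 137*b*y (H(b, y) = (137*b)*y + b = 137*b*y + b = b + 137*b*y)
J = 77 (J = -77*(-1) = 77)
(17077 - H(124, 132)) - J = (17077 - 124*(1 + 137*132)) - 1*77 = (17077 - 124*(1 + 18084)) - 77 = (17077 - 124*18085) - 77 = (17077 - 1*2242540) - 77 = (17077 - 2242540) - 77 = -2225463 - 77 = -2225540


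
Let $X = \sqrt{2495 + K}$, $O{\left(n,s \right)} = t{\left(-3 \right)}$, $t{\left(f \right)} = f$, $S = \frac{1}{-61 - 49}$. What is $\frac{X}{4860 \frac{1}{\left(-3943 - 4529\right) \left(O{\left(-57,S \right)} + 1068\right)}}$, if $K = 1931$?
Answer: $- \frac{50126 \sqrt{4426}}{27} \approx -1.2351 \cdot 10^{5}$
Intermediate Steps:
$S = - \frac{1}{110}$ ($S = \frac{1}{-110} = - \frac{1}{110} \approx -0.0090909$)
$O{\left(n,s \right)} = -3$
$X = \sqrt{4426}$ ($X = \sqrt{2495 + 1931} = \sqrt{4426} \approx 66.528$)
$\frac{X}{4860 \frac{1}{\left(-3943 - 4529\right) \left(O{\left(-57,S \right)} + 1068\right)}} = \frac{\sqrt{4426}}{4860 \frac{1}{\left(-3943 - 4529\right) \left(-3 + 1068\right)}} = \frac{\sqrt{4426}}{4860 \frac{1}{\left(-8472\right) 1065}} = \frac{\sqrt{4426}}{4860 \frac{1}{-9022680}} = \frac{\sqrt{4426}}{4860 \left(- \frac{1}{9022680}\right)} = \frac{\sqrt{4426}}{- \frac{27}{50126}} = \sqrt{4426} \left(- \frac{50126}{27}\right) = - \frac{50126 \sqrt{4426}}{27}$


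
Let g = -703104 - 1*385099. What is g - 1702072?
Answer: -2790275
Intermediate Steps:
g = -1088203 (g = -703104 - 385099 = -1088203)
g - 1702072 = -1088203 - 1702072 = -2790275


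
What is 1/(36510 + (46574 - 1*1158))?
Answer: 1/81926 ≈ 1.2206e-5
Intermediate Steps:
1/(36510 + (46574 - 1*1158)) = 1/(36510 + (46574 - 1158)) = 1/(36510 + 45416) = 1/81926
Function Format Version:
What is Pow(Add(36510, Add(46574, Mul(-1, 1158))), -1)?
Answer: Rational(1, 81926) ≈ 1.2206e-5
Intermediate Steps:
Pow(Add(36510, Add(46574, Mul(-1, 1158))), -1) = Pow(Add(36510, Add(46574, -1158)), -1) = Pow(Add(36510, 45416), -1) = Pow(81926, -1) = Rational(1, 81926)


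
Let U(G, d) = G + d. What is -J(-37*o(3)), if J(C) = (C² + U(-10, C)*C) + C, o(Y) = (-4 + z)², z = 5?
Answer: -3071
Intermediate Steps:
o(Y) = 1 (o(Y) = (-4 + 5)² = 1² = 1)
J(C) = C + C² + C*(-10 + C) (J(C) = (C² + (-10 + C)*C) + C = (C² + C*(-10 + C)) + C = C + C² + C*(-10 + C))
-J(-37*o(3)) = -(-37*1)*(-9 + 2*(-37*1)) = -(-37)*(-9 + 2*(-37)) = -(-37)*(-9 - 74) = -(-37)*(-83) = -1*3071 = -3071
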